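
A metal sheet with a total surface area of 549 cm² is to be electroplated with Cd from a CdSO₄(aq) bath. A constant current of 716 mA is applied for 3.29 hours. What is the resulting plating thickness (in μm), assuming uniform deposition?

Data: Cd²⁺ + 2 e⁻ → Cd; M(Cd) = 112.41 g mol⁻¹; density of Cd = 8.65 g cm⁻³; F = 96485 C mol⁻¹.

10.4 μm

Q = I·t = 0.7160 × 11844 = 8480 C; n(e⁻) = 0.08789 mol.
n(Cd) = n(e⁻)/2 = 0.04395 mol, so m = 0.04395 × 112.41 = 4.940 g.
Volume = m/ρ = 4.940 / 8.65 = 0.5711 cm³.
Thickness = V/A = 0.5711 / 549 = 0.00104 cm = 10.4 μm.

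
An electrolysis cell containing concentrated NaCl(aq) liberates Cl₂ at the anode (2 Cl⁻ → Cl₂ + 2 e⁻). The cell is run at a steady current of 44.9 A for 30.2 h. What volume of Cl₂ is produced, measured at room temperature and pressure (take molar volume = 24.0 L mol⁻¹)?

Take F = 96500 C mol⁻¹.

607 L

Q = I·t = 44.90 A × 108720 s = 4882000 C.
n(e⁻) = Q/F = 4882000 / 96500 = 50.59 mol.
2 electrons are transferred per Cl₂ molecule, so n(Cl₂) = 50.59 / 2 = 25.29 mol.
V = n × V_m = 25.29 × 24.0 = 607 L.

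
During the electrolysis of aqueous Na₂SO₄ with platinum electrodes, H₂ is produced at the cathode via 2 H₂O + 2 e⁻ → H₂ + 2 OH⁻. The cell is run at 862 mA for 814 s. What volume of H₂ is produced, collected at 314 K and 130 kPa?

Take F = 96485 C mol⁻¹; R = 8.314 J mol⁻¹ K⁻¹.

Q = I·t = 0.8620 A × 814.00 s = 701.7 C.
n(e⁻) = Q/F = 701.7 / 96485 = 0.007272 mol.
2 electrons are transferred per H₂ molecule, so n(H₂) = 0.007272 / 2 = 0.003636 mol.
V = nRT/P = (0.003636 × 8.314 × 314) / (130 × 10³ Pa) = 7.30 × 10⁻⁵ m³ = 0.0730 L.

0.0730 L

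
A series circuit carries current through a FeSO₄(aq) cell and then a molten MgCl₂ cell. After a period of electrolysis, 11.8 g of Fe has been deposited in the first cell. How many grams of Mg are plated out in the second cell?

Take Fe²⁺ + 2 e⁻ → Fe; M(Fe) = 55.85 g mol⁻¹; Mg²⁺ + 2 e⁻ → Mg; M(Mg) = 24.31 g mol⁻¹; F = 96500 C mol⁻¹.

5.14 g

n(Fe) = 11.8 / 55.85 = 0.2113 mol.
Since Fe²⁺ + 2 e⁻ → Fe, n(e⁻) passed = 2 × 0.2113 = 0.4226 mol.
Cells in series carry the same charge, so the same 0.4226 mol of electrons passes through cell 2.
Mg²⁺ + 2 e⁻ → Mg, so n(Mg) = 0.4226 / 2 = 0.2113 mol.
m(Mg) = 0.2113 × 24.31 = 5.14 g.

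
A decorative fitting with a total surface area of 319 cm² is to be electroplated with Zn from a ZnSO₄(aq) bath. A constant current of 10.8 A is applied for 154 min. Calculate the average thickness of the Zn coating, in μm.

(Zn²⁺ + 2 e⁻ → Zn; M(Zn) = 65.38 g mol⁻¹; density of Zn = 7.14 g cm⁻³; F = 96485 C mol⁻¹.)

Q = I·t = 10.80 × 9240.0 = 99790 C; n(e⁻) = 1.034 mol.
n(Zn) = n(e⁻)/2 = 0.5171 mol, so m = 0.5171 × 65.38 = 33.81 g.
Volume = m/ρ = 33.81 / 7.14 = 4.735 cm³.
Thickness = V/A = 4.735 / 319 = 0.0148 cm = 148 μm.

148 μm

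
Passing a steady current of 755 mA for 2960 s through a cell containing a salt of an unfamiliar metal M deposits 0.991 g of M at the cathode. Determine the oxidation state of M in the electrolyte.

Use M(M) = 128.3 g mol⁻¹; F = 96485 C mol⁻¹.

+3

Q = I·t = 0.7550 A × 2960.0 s = 2235 C, so n(e⁻) = 2235/96485 = 0.02316 mol.
n(M) deposited = 0.991 / 128.3 = 0.007724 mol.
Electrons per atom = n(e⁻)/n(M) = 0.02316 / 0.007724 = 3.00 ≈ 3, so the ion is M³⁺.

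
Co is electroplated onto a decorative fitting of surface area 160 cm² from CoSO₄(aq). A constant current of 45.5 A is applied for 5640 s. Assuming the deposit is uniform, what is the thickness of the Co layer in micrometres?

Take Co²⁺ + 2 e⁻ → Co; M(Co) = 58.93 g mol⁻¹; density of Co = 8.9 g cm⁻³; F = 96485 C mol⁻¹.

Q = I·t = 45.50 × 5640.0 = 256600 C; n(e⁻) = 2.660 mol.
n(Co) = n(e⁻)/2 = 1.330 mol, so m = 1.330 × 58.93 = 78.37 g.
Volume = m/ρ = 78.37 / 8.9 = 8.805 cm³.
Thickness = V/A = 8.805 / 160 = 0.0550 cm = 550 μm.

550 μm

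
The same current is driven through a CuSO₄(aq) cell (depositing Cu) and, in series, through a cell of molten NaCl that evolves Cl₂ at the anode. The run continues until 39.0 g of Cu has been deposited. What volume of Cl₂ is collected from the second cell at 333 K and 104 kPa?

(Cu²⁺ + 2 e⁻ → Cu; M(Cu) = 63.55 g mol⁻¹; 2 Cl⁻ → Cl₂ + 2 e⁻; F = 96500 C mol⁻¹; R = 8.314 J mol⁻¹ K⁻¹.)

16.3 L

n(Cu) = 39.0 / 63.55 = 0.6137 mol, so n(e⁻) = 2 × 0.6137 = 1.227 mol.
The cells are in series, so the same 1.227 mol of electrons passes through the second cell.
2 Cl⁻ → Cl₂ + 2 e⁻ — 2 mol e⁻ per mol Cl₂, so n(Cl₂) = 1.227/2 = 0.6137 mol.
V = nRT/P = (0.6137 × 8.314 × 333) / (104 × 10³) = 0.0163 m³ = 16.3 L.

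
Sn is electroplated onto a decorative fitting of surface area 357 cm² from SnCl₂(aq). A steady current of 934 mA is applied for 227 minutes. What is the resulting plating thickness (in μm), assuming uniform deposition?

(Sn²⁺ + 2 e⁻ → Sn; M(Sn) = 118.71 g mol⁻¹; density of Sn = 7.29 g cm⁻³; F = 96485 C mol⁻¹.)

Q = I·t = 0.9340 × 13620 = 12720 C; n(e⁻) = 0.1318 mol.
n(Sn) = n(e⁻)/2 = 0.06592 mol, so m = 0.06592 × 118.71 = 7.826 g.
Volume = m/ρ = 7.826 / 7.29 = 1.073 cm³.
Thickness = V/A = 1.073 / 357 = 0.00301 cm = 30.1 μm.

30.1 μm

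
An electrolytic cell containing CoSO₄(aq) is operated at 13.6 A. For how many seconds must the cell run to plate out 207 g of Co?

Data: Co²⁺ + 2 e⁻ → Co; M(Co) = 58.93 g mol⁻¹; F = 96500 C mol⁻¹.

49800 s

n(Co) = m/M = 207 / 58.93 = 3.513 mol.
Each Co atom requires 2 electrons, so n(e⁻) = 2 × 3.513 = 7.025 mol.
Q = n(e⁻)·F = 7.025 × 96500 = 677900 C.
t = Q/I = 677900 / 13.60 A = 49850 s.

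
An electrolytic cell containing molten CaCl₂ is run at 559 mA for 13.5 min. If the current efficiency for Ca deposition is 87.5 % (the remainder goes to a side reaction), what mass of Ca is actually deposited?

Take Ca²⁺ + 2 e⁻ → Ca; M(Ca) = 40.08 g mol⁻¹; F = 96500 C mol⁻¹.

Q = I·t = 0.5590 × 810.00 = 452.8 C.
n(e⁻) = 452.8/96500 = 0.004692 mol; theoretically n(Ca) = 0.004692/2 = 0.002346 mol, m_theo = 0.09403 g.
At 87.5 % efficiency, m_actual = 0.875 × 0.09403 = 0.0823 g.

0.0823 g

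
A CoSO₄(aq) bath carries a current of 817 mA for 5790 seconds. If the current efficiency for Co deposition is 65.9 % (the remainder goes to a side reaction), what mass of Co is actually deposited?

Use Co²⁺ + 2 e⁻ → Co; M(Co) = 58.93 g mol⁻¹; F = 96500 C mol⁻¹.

0.952 g

Q = I·t = 0.8170 × 5790.0 = 4730 C.
n(e⁻) = 4730/96500 = 0.04902 mol; theoretically n(Co) = 0.04902/2 = 0.02451 mol, m_theo = 1.444 g.
At 65.9 % efficiency, m_actual = 0.659 × 1.444 = 0.952 g.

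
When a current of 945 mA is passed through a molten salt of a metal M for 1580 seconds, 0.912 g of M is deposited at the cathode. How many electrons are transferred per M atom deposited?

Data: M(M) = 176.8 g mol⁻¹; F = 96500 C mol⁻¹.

Q = I·t = 0.9450 A × 1580.0 s = 1493 C, so n(e⁻) = 1493/96500 = 0.01547 mol.
n(M) deposited = 0.912 / 176.8 = 0.005158 mol.
Electrons per atom = n(e⁻)/n(M) = 0.01547 / 0.005158 = 3.00 ≈ 3, so the ion is M³⁺.

3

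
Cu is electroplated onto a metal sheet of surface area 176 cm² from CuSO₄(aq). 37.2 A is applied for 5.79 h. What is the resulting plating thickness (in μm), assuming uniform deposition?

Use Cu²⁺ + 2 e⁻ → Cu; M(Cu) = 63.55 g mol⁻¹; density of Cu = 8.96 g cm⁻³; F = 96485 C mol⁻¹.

1620 μm

Q = I·t = 37.20 × 20844 = 775400 C; n(e⁻) = 8.036 mol.
n(Cu) = n(e⁻)/2 = 4.018 mol, so m = 4.018 × 63.55 = 255.4 g.
Volume = m/ρ = 255.4 / 8.96 = 28.50 cm³.
Thickness = V/A = 28.50 / 176 = 0.162 cm = 1620 μm.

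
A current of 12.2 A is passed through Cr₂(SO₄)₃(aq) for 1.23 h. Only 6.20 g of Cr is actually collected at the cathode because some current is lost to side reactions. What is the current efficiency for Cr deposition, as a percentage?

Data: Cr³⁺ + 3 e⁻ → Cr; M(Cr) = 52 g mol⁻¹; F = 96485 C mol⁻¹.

63.9 %

Q = I·t = 12.20 × 4428.0 = 54020 C; n(e⁻) = 54020/96485 = 0.5599 mol.
Theoretical n(Cr) = n(e⁻)/3 = 0.1866 mol, i.e. m_theo = 0.1866 × 52 = 9.705 g.
Efficiency = m_actual / m_theo = 6.20 / 9.705 = 63.9 %.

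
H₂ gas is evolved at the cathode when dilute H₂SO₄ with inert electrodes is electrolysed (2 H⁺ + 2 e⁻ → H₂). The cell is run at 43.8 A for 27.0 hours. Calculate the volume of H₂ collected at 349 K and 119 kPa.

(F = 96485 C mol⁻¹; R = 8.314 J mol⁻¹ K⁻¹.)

538 L

Q = I·t = 43.80 A × 97200 s = 4257000 C.
n(e⁻) = Q/F = 4257000 / 96485 = 44.12 mol.
2 electrons are transferred per H₂ molecule, so n(H₂) = 44.12 / 2 = 22.06 mol.
V = nRT/P = (22.06 × 8.314 × 349) / (119 × 10³ Pa) = 0.538 m³ = 538 L.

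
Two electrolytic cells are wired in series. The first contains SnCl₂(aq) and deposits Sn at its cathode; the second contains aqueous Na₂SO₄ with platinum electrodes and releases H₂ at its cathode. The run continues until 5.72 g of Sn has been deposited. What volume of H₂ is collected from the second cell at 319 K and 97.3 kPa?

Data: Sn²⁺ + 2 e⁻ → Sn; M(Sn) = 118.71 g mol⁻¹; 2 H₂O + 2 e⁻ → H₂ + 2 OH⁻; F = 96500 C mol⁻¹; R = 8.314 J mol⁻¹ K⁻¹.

1.31 L

n(Sn) = 5.72 / 118.71 = 0.04818 mol, so n(e⁻) = 2 × 0.04818 = 0.09637 mol.
The cells are in series, so the same 0.09637 mol of electrons passes through the second cell.
2 H₂O + 2 e⁻ → H₂ + 2 OH⁻ — 2 mol e⁻ per mol H₂, so n(H₂) = 0.09637/2 = 0.04818 mol.
V = nRT/P = (0.04818 × 8.314 × 319) / (97.3 × 10³) = 0.00131 m³ = 1.31 L.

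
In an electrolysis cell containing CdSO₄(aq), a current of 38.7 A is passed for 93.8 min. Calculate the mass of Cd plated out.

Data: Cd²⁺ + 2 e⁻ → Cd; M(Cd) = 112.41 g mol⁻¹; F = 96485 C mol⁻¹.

Q = I·t = 38.70 A × 5628.0 s = 217800 C.
n(e⁻) = Q/F = 217800 / 96485 = 2.257 mol.
Cd²⁺ + 2 e⁻ → Cd, so n(Cd) = n(e⁻)/2 = 1.129 mol.
m = n·M = 1.129 × 112.41 = 127 g.

127 g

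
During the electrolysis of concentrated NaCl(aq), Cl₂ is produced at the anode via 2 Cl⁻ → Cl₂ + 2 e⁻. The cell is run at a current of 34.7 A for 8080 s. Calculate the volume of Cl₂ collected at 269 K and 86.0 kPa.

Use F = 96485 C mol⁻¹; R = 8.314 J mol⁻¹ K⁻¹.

37.8 L

Q = I·t = 34.70 A × 8080.0 s = 280400 C.
n(e⁻) = Q/F = 280400 / 96485 = 2.906 mol.
2 electrons are transferred per Cl₂ molecule, so n(Cl₂) = 2.906 / 2 = 1.453 mol.
V = nRT/P = (1.453 × 8.314 × 269) / (86.0 × 10³ Pa) = 0.0378 m³ = 37.8 L.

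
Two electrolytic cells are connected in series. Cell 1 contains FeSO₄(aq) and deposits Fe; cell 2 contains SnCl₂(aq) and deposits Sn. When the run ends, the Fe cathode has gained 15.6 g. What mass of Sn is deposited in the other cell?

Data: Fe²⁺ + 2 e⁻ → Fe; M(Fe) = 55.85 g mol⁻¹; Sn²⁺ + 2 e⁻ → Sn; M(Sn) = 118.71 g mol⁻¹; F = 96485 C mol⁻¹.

33.2 g

n(Fe) = 15.6 / 55.85 = 0.2793 mol.
Since Fe²⁺ + 2 e⁻ → Fe, n(e⁻) passed = 2 × 0.2793 = 0.5586 mol.
Cells in series carry the same charge, so the same 0.5586 mol of electrons passes through cell 2.
Sn²⁺ + 2 e⁻ → Sn, so n(Sn) = 0.5586 / 2 = 0.2793 mol.
m(Sn) = 0.2793 × 118.71 = 33.2 g.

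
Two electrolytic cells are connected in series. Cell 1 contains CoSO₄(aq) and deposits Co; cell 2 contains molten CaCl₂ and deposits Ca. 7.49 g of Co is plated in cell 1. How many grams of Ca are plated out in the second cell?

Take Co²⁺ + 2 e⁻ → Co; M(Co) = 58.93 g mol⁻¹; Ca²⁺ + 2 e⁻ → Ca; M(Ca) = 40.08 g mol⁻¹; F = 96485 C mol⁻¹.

5.09 g

n(Co) = 7.49 / 58.93 = 0.1271 mol.
Since Co²⁺ + 2 e⁻ → Co, n(e⁻) passed = 2 × 0.1271 = 0.2542 mol.
Cells in series carry the same charge, so the same 0.2542 mol of electrons passes through cell 2.
Ca²⁺ + 2 e⁻ → Ca, so n(Ca) = 0.2542 / 2 = 0.1271 mol.
m(Ca) = 0.1271 × 40.08 = 5.09 g.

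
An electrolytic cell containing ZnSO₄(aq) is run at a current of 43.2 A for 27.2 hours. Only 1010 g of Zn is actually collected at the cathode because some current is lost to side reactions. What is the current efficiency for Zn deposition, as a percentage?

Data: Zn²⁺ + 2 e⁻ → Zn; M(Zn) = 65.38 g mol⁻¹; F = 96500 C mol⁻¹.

Q = I·t = 43.20 × 97920 = 4230000 C; n(e⁻) = 4230000/96500 = 43.84 mol.
Theoretical n(Zn) = n(e⁻)/2 = 21.92 mol, i.e. m_theo = 21.92 × 65.38 = 1433 g.
Efficiency = m_actual / m_theo = 1010 / 1433 = 70.5 %.

70.5 %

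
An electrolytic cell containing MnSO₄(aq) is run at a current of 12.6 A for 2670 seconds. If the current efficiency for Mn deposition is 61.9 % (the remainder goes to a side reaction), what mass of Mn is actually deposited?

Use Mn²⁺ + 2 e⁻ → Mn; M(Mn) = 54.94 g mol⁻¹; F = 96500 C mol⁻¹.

Q = I·t = 12.60 × 2670.0 = 33640 C.
n(e⁻) = 33640/96500 = 0.3486 mol; theoretically n(Mn) = 0.3486/2 = 0.1743 mol, m_theo = 9.577 g.
At 61.9 % efficiency, m_actual = 0.619 × 9.577 = 5.93 g.

5.93 g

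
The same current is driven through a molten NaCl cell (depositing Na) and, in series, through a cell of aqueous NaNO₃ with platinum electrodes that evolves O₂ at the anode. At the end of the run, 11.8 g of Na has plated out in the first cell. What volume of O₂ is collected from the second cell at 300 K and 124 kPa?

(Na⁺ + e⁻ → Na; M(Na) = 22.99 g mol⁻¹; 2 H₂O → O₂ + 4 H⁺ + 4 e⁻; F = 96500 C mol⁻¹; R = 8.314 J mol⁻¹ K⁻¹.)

n(Na) = 11.8 / 22.99 = 0.5133 mol, so n(e⁻) = 1 × 0.5133 = 0.5133 mol.
The cells are in series, so the same 0.5133 mol of electrons passes through the second cell.
2 H₂O → O₂ + 4 H⁺ + 4 e⁻ — 4 mol e⁻ per mol O₂, so n(O₂) = 0.5133/4 = 0.1283 mol.
V = nRT/P = (0.1283 × 8.314 × 300) / (124 × 10³) = 0.00258 m³ = 2.58 L.

2.58 L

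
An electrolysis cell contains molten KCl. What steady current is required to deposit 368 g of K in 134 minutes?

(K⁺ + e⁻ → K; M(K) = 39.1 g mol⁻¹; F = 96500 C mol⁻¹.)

n(K) = 368 / 39.1 = 9.412 mol.
n(e⁻) = 1 × 9.412 = 9.412 mol.
Q = n(e⁻)·F = 9.412 × 96500 = 908200 C.
I = Q/t = 908200 / 8040.0 s = 113 A.

113 A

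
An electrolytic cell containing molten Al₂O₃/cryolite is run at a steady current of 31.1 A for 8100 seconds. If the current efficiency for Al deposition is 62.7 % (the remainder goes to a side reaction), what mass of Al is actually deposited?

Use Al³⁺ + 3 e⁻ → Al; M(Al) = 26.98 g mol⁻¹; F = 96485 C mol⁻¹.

14.7 g

Q = I·t = 31.10 × 8100.0 = 251900 C.
n(e⁻) = 251900/96485 = 2.611 mol; theoretically n(Al) = 2.611/3 = 0.8703 mol, m_theo = 23.48 g.
At 62.7 % efficiency, m_actual = 0.627 × 23.48 = 14.7 g.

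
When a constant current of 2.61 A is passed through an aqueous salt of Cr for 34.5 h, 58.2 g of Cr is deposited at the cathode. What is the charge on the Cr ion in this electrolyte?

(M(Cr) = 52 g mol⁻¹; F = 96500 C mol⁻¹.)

Q = I·t = 2.610 A × 124200 s = 324200 C, so n(e⁻) = 324200/96500 = 3.359 mol.
n(Cr) deposited = 58.2 / 52 = 1.119 mol.
Electrons per atom = n(e⁻)/n(Cr) = 3.359 / 1.119 = 3.00 ≈ 3, so the ion is Cr³⁺.

+3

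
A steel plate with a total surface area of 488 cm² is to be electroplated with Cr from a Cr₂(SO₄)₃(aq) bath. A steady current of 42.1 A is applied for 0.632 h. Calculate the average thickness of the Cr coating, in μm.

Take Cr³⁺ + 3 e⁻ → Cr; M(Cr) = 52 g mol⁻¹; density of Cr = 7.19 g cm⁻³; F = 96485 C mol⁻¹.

49.0 μm

Q = I·t = 42.10 × 2275.2 = 95790 C; n(e⁻) = 0.9928 mol.
n(Cr) = n(e⁻)/3 = 0.3309 mol, so m = 0.3309 × 52 = 17.21 g.
Volume = m/ρ = 17.21 / 7.19 = 2.393 cm³.
Thickness = V/A = 2.393 / 488 = 0.00490 cm = 49.0 μm.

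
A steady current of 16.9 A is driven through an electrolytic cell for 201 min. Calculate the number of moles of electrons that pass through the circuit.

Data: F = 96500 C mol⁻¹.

Q = I·t = 16.90 A × 12060 s = 203800 C.
n(e⁻) = Q/F = 203800 / 96500 = 2.11 mol.

2.11 mol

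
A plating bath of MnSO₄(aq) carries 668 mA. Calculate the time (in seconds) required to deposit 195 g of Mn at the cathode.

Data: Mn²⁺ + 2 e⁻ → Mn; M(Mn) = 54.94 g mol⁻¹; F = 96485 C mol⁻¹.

n(Mn) = m/M = 195 / 54.94 = 3.549 mol.
Each Mn atom requires 2 electrons, so n(e⁻) = 2 × 3.549 = 7.099 mol.
Q = n(e⁻)·F = 7.099 × 96485 = 684900 C.
t = Q/I = 684900 / 0.6680 A = 1025000 s.

1.03 × 10⁶ s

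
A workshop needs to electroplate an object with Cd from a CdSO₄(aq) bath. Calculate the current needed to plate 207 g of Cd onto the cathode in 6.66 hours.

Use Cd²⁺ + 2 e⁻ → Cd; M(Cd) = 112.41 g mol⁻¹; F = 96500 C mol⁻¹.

n(Cd) = 207 / 112.41 = 1.841 mol.
n(e⁻) = 2 × 1.841 = 3.683 mol.
Q = n(e⁻)·F = 3.683 × 96500 = 355400 C.
I = Q/t = 355400 / 23976 s = 14.8 A.

14.8 A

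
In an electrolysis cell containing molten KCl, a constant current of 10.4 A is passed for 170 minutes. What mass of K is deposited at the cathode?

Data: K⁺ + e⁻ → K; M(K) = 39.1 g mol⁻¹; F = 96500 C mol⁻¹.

Q = I·t = 10.40 A × 10200 s = 106100 C.
n(e⁻) = Q/F = 106100 / 96500 = 1.099 mol.
K⁺ + e⁻ → K, so n(K) = n(e⁻)/1 = 1.099 mol.
m = n·M = 1.099 × 39.1 = 43.0 g.

43.0 g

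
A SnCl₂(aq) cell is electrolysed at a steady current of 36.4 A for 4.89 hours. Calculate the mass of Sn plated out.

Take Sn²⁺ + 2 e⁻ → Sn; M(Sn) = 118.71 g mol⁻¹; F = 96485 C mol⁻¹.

394 g

Q = I·t = 36.40 A × 17604 s = 640800 C.
n(e⁻) = Q/F = 640800 / 96485 = 6.641 mol.
Sn²⁺ + 2 e⁻ → Sn, so n(Sn) = n(e⁻)/2 = 3.321 mol.
m = n·M = 3.321 × 118.71 = 394 g.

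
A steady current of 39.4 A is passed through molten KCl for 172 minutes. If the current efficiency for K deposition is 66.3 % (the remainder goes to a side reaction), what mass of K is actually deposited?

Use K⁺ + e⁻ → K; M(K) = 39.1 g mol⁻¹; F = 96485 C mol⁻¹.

Q = I·t = 39.40 × 10320 = 406600 C.
n(e⁻) = 406600/96485 = 4.214 mol; theoretically n(K) = 4.214/1 = 4.214 mol, m_theo = 164.8 g.
At 66.3 % efficiency, m_actual = 0.663 × 164.8 = 109 g.

109 g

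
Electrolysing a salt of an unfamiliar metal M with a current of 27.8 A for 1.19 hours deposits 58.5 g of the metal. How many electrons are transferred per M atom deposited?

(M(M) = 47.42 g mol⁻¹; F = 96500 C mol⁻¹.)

Q = I·t = 27.80 A × 4284.0 s = 119100 C, so n(e⁻) = 119100/96500 = 1.234 mol.
n(M) deposited = 58.5 / 47.42 = 1.234 mol.
Electrons per atom = n(e⁻)/n(M) = 1.234 / 1.234 = 1.00 ≈ 1, so the ion is M⁺.

1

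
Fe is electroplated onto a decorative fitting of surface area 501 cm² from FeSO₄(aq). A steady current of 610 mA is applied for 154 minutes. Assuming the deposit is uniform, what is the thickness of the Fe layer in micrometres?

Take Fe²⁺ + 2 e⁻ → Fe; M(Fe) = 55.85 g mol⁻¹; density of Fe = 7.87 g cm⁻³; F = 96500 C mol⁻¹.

Q = I·t = 0.6100 × 9240.0 = 5636 C; n(e⁻) = 0.05841 mol.
n(Fe) = n(e⁻)/2 = 0.02920 mol, so m = 0.02920 × 55.85 = 1.631 g.
Volume = m/ρ = 1.631 / 7.87 = 0.2072 cm³.
Thickness = V/A = 0.2072 / 501 = 4.14 × 10⁻⁴ cm = 4.14 μm.

4.14 μm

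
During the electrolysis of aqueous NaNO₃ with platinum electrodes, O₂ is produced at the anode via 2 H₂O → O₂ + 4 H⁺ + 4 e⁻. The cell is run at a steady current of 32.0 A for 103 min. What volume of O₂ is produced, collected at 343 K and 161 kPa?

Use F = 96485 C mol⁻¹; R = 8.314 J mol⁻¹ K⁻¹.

Q = I·t = 32.00 A × 6180.0 s = 197800 C.
n(e⁻) = Q/F = 197800 / 96485 = 2.050 mol.
4 electrons are transferred per O₂ molecule, so n(O₂) = 2.050 / 4 = 0.5124 mol.
V = nRT/P = (0.5124 × 8.314 × 343) / (161 × 10³ Pa) = 0.00908 m³ = 9.08 L.

9.08 L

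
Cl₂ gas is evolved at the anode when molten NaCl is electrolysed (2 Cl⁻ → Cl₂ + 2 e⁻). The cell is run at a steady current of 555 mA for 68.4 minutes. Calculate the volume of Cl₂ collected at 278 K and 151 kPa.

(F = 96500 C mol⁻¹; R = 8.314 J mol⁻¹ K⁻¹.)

Q = I·t = 0.5550 A × 4104.0 s = 2278 C.
n(e⁻) = Q/F = 2278 / 96500 = 0.02360 mol.
2 electrons are transferred per Cl₂ molecule, so n(Cl₂) = 0.02360 / 2 = 0.01180 mol.
V = nRT/P = (0.01180 × 8.314 × 278) / (151 × 10³ Pa) = 1.81 × 10⁻⁴ m³ = 0.181 L.

0.181 L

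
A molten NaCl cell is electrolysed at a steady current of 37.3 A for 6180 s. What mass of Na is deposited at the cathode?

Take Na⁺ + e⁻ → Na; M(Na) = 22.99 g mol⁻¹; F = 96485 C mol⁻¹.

54.9 g

Q = I·t = 37.30 A × 6180.0 s = 230500 C.
n(e⁻) = Q/F = 230500 / 96485 = 2.389 mol.
Na⁺ + e⁻ → Na, so n(Na) = n(e⁻)/1 = 2.389 mol.
m = n·M = 2.389 × 22.99 = 54.9 g.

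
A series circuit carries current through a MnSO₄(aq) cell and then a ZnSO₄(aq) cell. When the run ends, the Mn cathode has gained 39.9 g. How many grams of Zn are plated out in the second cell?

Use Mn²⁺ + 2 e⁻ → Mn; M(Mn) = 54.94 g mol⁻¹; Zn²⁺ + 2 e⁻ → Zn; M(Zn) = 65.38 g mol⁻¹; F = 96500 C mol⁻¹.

n(Mn) = 39.9 / 54.94 = 0.7262 mol.
Since Mn²⁺ + 2 e⁻ → Mn, n(e⁻) passed = 2 × 0.7262 = 1.452 mol.
Cells in series carry the same charge, so the same 1.452 mol of electrons passes through cell 2.
Zn²⁺ + 2 e⁻ → Zn, so n(Zn) = 1.452 / 2 = 0.7262 mol.
m(Zn) = 0.7262 × 65.38 = 47.5 g.

47.5 g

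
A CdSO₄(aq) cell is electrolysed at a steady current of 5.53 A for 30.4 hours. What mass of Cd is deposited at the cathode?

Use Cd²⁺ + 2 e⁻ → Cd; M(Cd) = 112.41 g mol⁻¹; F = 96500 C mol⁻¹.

Q = I·t = 5.530 A × 109440 s = 605200 C.
n(e⁻) = Q/F = 605200 / 96500 = 6.272 mol.
Cd²⁺ + 2 e⁻ → Cd, so n(Cd) = n(e⁻)/2 = 3.136 mol.
m = n·M = 3.136 × 112.41 = 352 g.

352 g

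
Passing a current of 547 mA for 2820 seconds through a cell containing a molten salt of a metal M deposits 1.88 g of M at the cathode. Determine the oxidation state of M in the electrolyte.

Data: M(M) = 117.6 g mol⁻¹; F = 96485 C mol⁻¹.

+1

Q = I·t = 0.5470 A × 2820.0 s = 1543 C, so n(e⁻) = 1543/96485 = 0.01599 mol.
n(M) deposited = 1.88 / 117.6 = 0.01599 mol.
Electrons per atom = n(e⁻)/n(M) = 0.01599 / 0.01599 = 1.00 ≈ 1, so the ion is M⁺.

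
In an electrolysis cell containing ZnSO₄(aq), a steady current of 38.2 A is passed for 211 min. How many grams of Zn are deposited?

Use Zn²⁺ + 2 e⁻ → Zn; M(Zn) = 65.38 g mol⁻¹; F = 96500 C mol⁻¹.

Q = I·t = 38.20 A × 12660 s = 483600 C.
n(e⁻) = Q/F = 483600 / 96500 = 5.012 mol.
Zn²⁺ + 2 e⁻ → Zn, so n(Zn) = n(e⁻)/2 = 2.506 mol.
m = n·M = 2.506 × 65.38 = 164 g.

164 g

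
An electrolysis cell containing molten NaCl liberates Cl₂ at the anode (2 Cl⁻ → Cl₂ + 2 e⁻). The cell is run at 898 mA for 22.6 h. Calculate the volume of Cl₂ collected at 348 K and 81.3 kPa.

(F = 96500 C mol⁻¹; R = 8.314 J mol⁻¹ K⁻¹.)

13.5 L

Q = I·t = 0.8980 A × 81360 s = 73060 C.
n(e⁻) = Q/F = 73060 / 96500 = 0.7571 mol.
2 electrons are transferred per Cl₂ molecule, so n(Cl₂) = 0.7571 / 2 = 0.3786 mol.
V = nRT/P = (0.3786 × 8.314 × 348) / (81.3 × 10³ Pa) = 0.0135 m³ = 13.5 L.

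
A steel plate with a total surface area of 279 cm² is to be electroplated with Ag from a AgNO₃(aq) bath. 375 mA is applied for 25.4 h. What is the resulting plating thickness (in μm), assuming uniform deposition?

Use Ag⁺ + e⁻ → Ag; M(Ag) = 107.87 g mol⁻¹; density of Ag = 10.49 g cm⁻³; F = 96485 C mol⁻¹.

131 μm

Q = I·t = 0.3750 × 91440 = 34290 C; n(e⁻) = 0.3554 mol.
n(Ag) = n(e⁻)/1 = 0.3554 mol, so m = 0.3554 × 107.87 = 38.34 g.
Volume = m/ρ = 38.34 / 10.49 = 3.655 cm³.
Thickness = V/A = 3.655 / 279 = 0.0131 cm = 131 μm.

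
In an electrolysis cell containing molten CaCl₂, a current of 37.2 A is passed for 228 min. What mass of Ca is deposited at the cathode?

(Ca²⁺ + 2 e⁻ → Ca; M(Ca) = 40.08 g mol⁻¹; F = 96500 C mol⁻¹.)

106 g

Q = I·t = 37.20 A × 13680 s = 508900 C.
n(e⁻) = Q/F = 508900 / 96500 = 5.274 mol.
Ca²⁺ + 2 e⁻ → Ca, so n(Ca) = n(e⁻)/2 = 2.637 mol.
m = n·M = 2.637 × 40.08 = 106 g.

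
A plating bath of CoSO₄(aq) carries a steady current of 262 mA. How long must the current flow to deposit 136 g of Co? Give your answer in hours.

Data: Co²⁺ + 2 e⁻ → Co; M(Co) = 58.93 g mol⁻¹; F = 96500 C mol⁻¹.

n(Co) = m/M = 136 / 58.93 = 2.308 mol.
Each Co atom requires 2 electrons, so n(e⁻) = 2 × 2.308 = 4.616 mol.
Q = n(e⁻)·F = 4.616 × 96500 = 445400 C.
t = Q/I = 445400 / 0.2620 A = 1700000 s = 472 h.

472 h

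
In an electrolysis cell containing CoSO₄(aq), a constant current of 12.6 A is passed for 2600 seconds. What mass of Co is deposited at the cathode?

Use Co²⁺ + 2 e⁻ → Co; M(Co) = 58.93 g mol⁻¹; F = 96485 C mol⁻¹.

10.0 g

Q = I·t = 12.60 A × 2600.0 s = 32760 C.
n(e⁻) = Q/F = 32760 / 96485 = 0.3395 mol.
Co²⁺ + 2 e⁻ → Co, so n(Co) = n(e⁻)/2 = 0.1698 mol.
m = n·M = 0.1698 × 58.93 = 10.0 g.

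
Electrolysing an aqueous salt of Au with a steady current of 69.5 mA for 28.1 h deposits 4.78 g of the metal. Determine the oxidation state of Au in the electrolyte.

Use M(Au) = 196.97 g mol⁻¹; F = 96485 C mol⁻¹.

+3

Q = I·t = 0.06950 A × 101160 s = 7031 C, so n(e⁻) = 7031/96485 = 0.07287 mol.
n(Au) deposited = 4.78 / 196.97 = 0.02427 mol.
Electrons per atom = n(e⁻)/n(Au) = 0.07287 / 0.02427 = 3.00 ≈ 3, so the ion is Au³⁺.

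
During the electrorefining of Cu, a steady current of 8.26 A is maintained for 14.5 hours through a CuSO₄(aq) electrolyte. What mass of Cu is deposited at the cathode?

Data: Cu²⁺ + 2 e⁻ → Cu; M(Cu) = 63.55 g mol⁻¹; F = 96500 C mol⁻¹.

Q = I·t = 8.260 A × 52200 s = 431200 C.
n(e⁻) = Q/F = 431200 / 96500 = 4.468 mol.
Cu²⁺ + 2 e⁻ → Cu, so n(Cu) = n(e⁻)/2 = 2.234 mol.
m = n·M = 2.234 × 63.55 = 142 g.

142 g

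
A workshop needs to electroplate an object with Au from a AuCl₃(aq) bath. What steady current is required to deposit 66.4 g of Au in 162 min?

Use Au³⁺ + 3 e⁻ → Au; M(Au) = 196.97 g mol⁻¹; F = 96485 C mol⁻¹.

n(Au) = 66.4 / 196.97 = 0.3371 mol.
n(e⁻) = 3 × 0.3371 = 1.011 mol.
Q = n(e⁻)·F = 1.011 × 96485 = 97580 C.
I = Q/t = 97580 / 9720.0 s = 10.0 A.

10.0 A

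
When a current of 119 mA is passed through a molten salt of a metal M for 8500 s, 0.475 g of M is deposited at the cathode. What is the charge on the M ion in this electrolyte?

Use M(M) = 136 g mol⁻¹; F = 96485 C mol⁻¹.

+3

Q = I·t = 0.1190 A × 8500.0 s = 1012 C, so n(e⁻) = 1012/96485 = 0.01048 mol.
n(M) deposited = 0.475 / 136 = 0.003493 mol.
Electrons per atom = n(e⁻)/n(M) = 0.01048 / 0.003493 = 3.00 ≈ 3, so the ion is M³⁺.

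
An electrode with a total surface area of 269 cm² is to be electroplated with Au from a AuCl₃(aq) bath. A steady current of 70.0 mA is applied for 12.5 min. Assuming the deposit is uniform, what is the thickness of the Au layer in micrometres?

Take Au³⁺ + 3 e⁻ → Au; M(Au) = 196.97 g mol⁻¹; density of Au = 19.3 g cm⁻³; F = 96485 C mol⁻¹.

0.0688 μm

Q = I·t = 0.07000 × 750.00 = 52.50 C; n(e⁻) = 0.0005441 mol.
n(Au) = n(e⁻)/3 = 0.0001814 mol, so m = 0.0001814 × 196.97 = 0.03573 g.
Volume = m/ρ = 0.03573 / 19.3 = 0.001851 cm³.
Thickness = V/A = 0.001851 / 269 = 6.88 × 10⁻⁶ cm = 0.0688 μm.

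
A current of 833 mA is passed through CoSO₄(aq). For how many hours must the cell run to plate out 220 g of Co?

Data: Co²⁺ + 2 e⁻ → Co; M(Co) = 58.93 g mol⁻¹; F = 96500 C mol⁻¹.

n(Co) = m/M = 220 / 58.93 = 3.733 mol.
Each Co atom requires 2 electrons, so n(e⁻) = 2 × 3.733 = 7.466 mol.
Q = n(e⁻)·F = 7.466 × 96500 = 720500 C.
t = Q/I = 720500 / 0.8330 A = 865000 s = 240 h.

240 h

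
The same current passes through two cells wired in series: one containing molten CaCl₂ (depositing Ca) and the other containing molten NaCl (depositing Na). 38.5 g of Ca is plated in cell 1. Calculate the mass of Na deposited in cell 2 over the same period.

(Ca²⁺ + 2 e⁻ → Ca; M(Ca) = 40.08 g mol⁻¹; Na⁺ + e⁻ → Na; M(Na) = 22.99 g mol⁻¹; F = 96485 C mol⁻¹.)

n(Ca) = 38.5 / 40.08 = 0.9606 mol.
Since Ca²⁺ + 2 e⁻ → Ca, n(e⁻) passed = 2 × 0.9606 = 1.921 mol.
Cells in series carry the same charge, so the same 1.921 mol of electrons passes through cell 2.
Na⁺ + e⁻ → Na, so n(Na) = 1.921 / 1 = 1.921 mol.
m(Na) = 1.921 × 22.99 = 44.2 g.

44.2 g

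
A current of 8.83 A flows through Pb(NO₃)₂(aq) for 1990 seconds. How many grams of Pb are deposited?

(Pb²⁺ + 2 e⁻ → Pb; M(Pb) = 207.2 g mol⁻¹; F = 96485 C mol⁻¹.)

18.9 g

Q = I·t = 8.830 A × 1990.0 s = 17570 C.
n(e⁻) = Q/F = 17570 / 96485 = 0.1821 mol.
Pb²⁺ + 2 e⁻ → Pb, so n(Pb) = n(e⁻)/2 = 0.09106 mol.
m = n·M = 0.09106 × 207.2 = 18.9 g.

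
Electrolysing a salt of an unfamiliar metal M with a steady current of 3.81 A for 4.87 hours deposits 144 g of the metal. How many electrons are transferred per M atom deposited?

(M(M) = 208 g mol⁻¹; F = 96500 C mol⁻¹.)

Q = I·t = 3.810 A × 17532 s = 66800 C, so n(e⁻) = 66800/96500 = 0.6922 mol.
n(M) deposited = 144 / 208 = 0.6923 mol.
Electrons per atom = n(e⁻)/n(M) = 0.6922 / 0.6923 = 1.00 ≈ 1, so the ion is M⁺.

1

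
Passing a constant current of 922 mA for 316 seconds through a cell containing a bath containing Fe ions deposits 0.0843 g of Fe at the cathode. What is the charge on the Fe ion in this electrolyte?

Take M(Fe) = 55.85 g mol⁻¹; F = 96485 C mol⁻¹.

+2

Q = I·t = 0.9220 A × 316.00 s = 291.4 C, so n(e⁻) = 291.4/96485 = 0.003020 mol.
n(Fe) deposited = 0.0843 / 55.85 = 0.001509 mol.
Electrons per atom = n(e⁻)/n(Fe) = 0.003020 / 0.001509 = 2.00 ≈ 2, so the ion is Fe²⁺.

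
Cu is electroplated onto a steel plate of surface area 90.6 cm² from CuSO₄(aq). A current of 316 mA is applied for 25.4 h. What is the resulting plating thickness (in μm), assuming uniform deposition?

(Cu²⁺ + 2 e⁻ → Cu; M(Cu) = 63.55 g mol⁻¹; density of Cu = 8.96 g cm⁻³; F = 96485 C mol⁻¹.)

117 μm

Q = I·t = 0.3160 × 91440 = 28900 C; n(e⁻) = 0.2995 mol.
n(Cu) = n(e⁻)/2 = 0.1497 mol, so m = 0.1497 × 63.55 = 9.516 g.
Volume = m/ρ = 9.516 / 8.96 = 1.062 cm³.
Thickness = V/A = 1.062 / 90.6 = 0.0117 cm = 117 μm.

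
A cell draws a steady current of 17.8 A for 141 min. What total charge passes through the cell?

1.51 × 10⁵ C

Q = I·t = 17.80 A × 8460.0 s = 1.51 × 10⁵ C.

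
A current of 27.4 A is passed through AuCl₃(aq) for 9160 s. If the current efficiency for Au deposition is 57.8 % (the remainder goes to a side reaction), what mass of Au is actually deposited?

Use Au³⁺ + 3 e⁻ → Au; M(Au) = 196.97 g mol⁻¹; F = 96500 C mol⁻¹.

98.7 g

Q = I·t = 27.40 × 9160.0 = 251000 C.
n(e⁻) = 251000/96500 = 2.601 mol; theoretically n(Au) = 2.601/3 = 0.8670 mol, m_theo = 170.8 g.
At 57.8 % efficiency, m_actual = 0.578 × 170.8 = 98.7 g.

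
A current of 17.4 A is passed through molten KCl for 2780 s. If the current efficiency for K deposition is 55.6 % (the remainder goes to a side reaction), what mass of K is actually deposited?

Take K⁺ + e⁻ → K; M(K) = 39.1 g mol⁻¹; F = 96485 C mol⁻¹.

Q = I·t = 17.40 × 2780.0 = 48370 C.
n(e⁻) = 48370/96485 = 0.5013 mol; theoretically n(K) = 0.5013/1 = 0.5013 mol, m_theo = 19.60 g.
At 55.6 % efficiency, m_actual = 0.556 × 19.60 = 10.9 g.

10.9 g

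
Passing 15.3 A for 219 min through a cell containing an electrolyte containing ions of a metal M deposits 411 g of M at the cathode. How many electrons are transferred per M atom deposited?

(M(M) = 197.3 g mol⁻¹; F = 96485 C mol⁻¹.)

Q = I·t = 15.30 A × 13140 s = 201000 C, so n(e⁻) = 201000/96485 = 2.084 mol.
n(M) deposited = 411 / 197.3 = 2.083 mol.
Electrons per atom = n(e⁻)/n(M) = 2.084 / 2.083 = 1.00 ≈ 1, so the ion is M⁺.

1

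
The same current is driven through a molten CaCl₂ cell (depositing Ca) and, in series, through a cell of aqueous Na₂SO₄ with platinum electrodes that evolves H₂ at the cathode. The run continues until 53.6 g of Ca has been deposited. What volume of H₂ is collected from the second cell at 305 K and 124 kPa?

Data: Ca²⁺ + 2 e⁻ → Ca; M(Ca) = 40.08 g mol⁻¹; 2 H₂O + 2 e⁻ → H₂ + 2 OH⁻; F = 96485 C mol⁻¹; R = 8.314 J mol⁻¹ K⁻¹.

n(Ca) = 53.6 / 40.08 = 1.337 mol, so n(e⁻) = 2 × 1.337 = 2.675 mol.
The cells are in series, so the same 2.675 mol of electrons passes through the second cell.
2 H₂O + 2 e⁻ → H₂ + 2 OH⁻ — 2 mol e⁻ per mol H₂, so n(H₂) = 2.675/2 = 1.337 mol.
V = nRT/P = (1.337 × 8.314 × 305) / (124 × 10³) = 0.0273 m³ = 27.3 L.

27.3 L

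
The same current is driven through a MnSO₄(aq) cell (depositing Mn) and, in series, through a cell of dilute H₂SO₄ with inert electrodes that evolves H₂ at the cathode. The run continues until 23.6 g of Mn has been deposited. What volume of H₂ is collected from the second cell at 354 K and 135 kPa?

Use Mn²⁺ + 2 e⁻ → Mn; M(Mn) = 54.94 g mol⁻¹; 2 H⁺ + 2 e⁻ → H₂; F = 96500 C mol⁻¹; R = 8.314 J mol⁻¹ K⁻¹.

n(Mn) = 23.6 / 54.94 = 0.4296 mol, so n(e⁻) = 2 × 0.4296 = 0.8591 mol.
The cells are in series, so the same 0.8591 mol of electrons passes through the second cell.
2 H⁺ + 2 e⁻ → H₂ — 2 mol e⁻ per mol H₂, so n(H₂) = 0.8591/2 = 0.4296 mol.
V = nRT/P = (0.4296 × 8.314 × 354) / (135 × 10³) = 0.00936 m³ = 9.36 L.

9.36 L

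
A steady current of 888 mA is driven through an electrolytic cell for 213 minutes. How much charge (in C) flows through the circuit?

Q = I·t = 0.8880 A × 12780 s = 11300 C.

11300 C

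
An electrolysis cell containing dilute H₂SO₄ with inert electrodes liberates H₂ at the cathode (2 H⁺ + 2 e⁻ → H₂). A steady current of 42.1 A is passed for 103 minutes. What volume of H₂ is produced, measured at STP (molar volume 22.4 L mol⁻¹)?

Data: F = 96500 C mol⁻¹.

30.2 L

Q = I·t = 42.10 A × 6180.0 s = 260200 C.
n(e⁻) = Q/F = 260200 / 96500 = 2.696 mol.
2 electrons are transferred per H₂ molecule, so n(H₂) = 2.696 / 2 = 1.348 mol.
V = n × V_m = 1.348 × 22.4 = 30.2 L.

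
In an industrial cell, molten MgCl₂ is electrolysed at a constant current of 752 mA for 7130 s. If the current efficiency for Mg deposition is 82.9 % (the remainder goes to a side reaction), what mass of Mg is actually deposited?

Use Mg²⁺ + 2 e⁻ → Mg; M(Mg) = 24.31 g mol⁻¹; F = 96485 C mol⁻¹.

Q = I·t = 0.7520 × 7130.0 = 5362 C.
n(e⁻) = 5362/96485 = 0.05557 mol; theoretically n(Mg) = 0.05557/2 = 0.02779 mol, m_theo = 0.6755 g.
At 82.9 % efficiency, m_actual = 0.829 × 0.6755 = 0.560 g.

0.560 g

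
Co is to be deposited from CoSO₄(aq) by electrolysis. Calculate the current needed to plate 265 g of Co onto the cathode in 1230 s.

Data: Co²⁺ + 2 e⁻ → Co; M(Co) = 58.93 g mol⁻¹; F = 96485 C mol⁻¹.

n(Co) = 265 / 58.93 = 4.497 mol.
n(e⁻) = 2 × 4.497 = 8.994 mol.
Q = n(e⁻)·F = 8.994 × 96485 = 867800 C.
I = Q/t = 867800 / 1230.0 s = 705 A.

705 A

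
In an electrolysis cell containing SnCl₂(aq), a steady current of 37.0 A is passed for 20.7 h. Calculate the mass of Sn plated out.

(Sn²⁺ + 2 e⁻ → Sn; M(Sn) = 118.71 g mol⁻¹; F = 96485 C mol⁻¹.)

Q = I·t = 37.00 A × 74520 s = 2757000 C.
n(e⁻) = Q/F = 2757000 / 96485 = 28.58 mol.
Sn²⁺ + 2 e⁻ → Sn, so n(Sn) = n(e⁻)/2 = 14.29 mol.
m = n·M = 14.29 × 118.71 = 1700 g.

1700 g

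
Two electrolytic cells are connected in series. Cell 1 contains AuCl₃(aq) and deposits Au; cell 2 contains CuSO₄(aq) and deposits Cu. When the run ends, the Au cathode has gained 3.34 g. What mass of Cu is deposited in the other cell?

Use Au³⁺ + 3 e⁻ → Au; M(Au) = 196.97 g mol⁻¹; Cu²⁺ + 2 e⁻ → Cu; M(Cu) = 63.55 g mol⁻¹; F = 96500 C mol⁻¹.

n(Au) = 3.34 / 196.97 = 0.01696 mol.
Since Au³⁺ + 3 e⁻ → Au, n(e⁻) passed = 3 × 0.01696 = 0.05087 mol.
Cells in series carry the same charge, so the same 0.05087 mol of electrons passes through cell 2.
Cu²⁺ + 2 e⁻ → Cu, so n(Cu) = 0.05087 / 2 = 0.02544 mol.
m(Cu) = 0.02544 × 63.55 = 1.62 g.

1.62 g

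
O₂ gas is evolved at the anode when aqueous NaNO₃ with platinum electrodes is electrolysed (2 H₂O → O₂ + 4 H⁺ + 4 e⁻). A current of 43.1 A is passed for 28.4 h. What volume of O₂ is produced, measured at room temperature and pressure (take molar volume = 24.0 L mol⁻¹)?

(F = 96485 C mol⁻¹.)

274 L

Q = I·t = 43.10 A × 102240 s = 4407000 C.
n(e⁻) = Q/F = 4407000 / 96485 = 45.67 mol.
4 electrons are transferred per O₂ molecule, so n(O₂) = 45.67 / 4 = 11.42 mol.
V = n × V_m = 11.42 × 24.0 = 274 L.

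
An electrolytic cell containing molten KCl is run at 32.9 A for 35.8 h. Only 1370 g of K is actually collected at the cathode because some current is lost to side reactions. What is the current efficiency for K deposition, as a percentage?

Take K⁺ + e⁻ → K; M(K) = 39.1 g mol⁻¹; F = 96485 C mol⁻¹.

Q = I·t = 32.90 × 128880 = 4240000 C; n(e⁻) = 4240000/96485 = 43.95 mol.
Theoretical n(K) = n(e⁻)/1 = 43.95 mol, i.e. m_theo = 43.95 × 39.1 = 1718 g.
Efficiency = m_actual / m_theo = 1370 / 1718 = 79.7 %.

79.7 %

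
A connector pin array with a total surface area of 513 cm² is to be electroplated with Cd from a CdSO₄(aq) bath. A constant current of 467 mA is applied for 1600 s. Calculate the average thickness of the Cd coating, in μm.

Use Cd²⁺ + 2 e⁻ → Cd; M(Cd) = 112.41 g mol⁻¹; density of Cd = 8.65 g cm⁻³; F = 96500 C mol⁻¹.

0.981 μm

Q = I·t = 0.4670 × 1600.0 = 747.2 C; n(e⁻) = 0.007743 mol.
n(Cd) = n(e⁻)/2 = 0.003872 mol, so m = 0.003872 × 112.41 = 0.4352 g.
Volume = m/ρ = 0.4352 / 8.65 = 0.05031 cm³.
Thickness = V/A = 0.05031 / 513 = 9.81 × 10⁻⁵ cm = 0.981 μm.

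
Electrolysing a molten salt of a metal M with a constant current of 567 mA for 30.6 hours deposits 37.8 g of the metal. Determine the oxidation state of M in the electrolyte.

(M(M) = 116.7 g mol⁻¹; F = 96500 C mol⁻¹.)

+2

Q = I·t = 0.5670 A × 110160 s = 62460 C, so n(e⁻) = 62460/96500 = 0.6473 mol.
n(M) deposited = 37.8 / 116.7 = 0.3239 mol.
Electrons per atom = n(e⁻)/n(M) = 0.6473 / 0.3239 = 2.00 ≈ 2, so the ion is M²⁺.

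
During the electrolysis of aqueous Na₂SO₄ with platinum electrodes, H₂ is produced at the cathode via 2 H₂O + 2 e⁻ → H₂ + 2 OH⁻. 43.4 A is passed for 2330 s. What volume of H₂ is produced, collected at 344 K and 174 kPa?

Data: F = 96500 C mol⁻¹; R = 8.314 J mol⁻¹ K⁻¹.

8.61 L

Q = I·t = 43.40 A × 2330.0 s = 101100 C.
n(e⁻) = Q/F = 101100 / 96500 = 1.048 mol.
2 electrons are transferred per H₂ molecule, so n(H₂) = 1.048 / 2 = 0.5239 mol.
V = nRT/P = (0.5239 × 8.314 × 344) / (174 × 10³ Pa) = 0.00861 m³ = 8.61 L.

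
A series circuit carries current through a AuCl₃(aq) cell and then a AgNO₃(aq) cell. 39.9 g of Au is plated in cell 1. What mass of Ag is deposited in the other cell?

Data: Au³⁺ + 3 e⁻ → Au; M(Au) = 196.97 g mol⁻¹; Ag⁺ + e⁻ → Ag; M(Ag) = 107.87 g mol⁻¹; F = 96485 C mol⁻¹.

65.6 g

n(Au) = 39.9 / 196.97 = 0.2026 mol.
Since Au³⁺ + 3 e⁻ → Au, n(e⁻) passed = 3 × 0.2026 = 0.6077 mol.
Cells in series carry the same charge, so the same 0.6077 mol of electrons passes through cell 2.
Ag⁺ + e⁻ → Ag, so n(Ag) = 0.6077 / 1 = 0.6077 mol.
m(Ag) = 0.6077 × 107.87 = 65.6 g.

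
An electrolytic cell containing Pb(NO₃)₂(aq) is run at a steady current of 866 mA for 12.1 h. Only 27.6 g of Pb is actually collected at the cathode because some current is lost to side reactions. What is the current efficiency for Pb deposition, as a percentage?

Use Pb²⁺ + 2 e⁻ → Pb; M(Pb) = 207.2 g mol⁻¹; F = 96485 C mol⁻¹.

Q = I·t = 0.8660 × 43560 = 37720 C; n(e⁻) = 37720/96485 = 0.3910 mol.
Theoretical n(Pb) = n(e⁻)/2 = 0.1955 mol, i.e. m_theo = 0.1955 × 207.2 = 40.50 g.
Efficiency = m_actual / m_theo = 27.6 / 40.50 = 68.1 %.

68.1 %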